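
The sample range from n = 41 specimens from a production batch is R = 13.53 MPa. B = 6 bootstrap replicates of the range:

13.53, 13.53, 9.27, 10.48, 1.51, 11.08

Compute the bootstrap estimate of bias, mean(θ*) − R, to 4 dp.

mean(θ*) = (13.53 + 13.53 + 9.27 + 10.48 + 1.51 + 11.08) / 6 = 9.90000
bias = 9.90000 − 13.53

bias = −3.6300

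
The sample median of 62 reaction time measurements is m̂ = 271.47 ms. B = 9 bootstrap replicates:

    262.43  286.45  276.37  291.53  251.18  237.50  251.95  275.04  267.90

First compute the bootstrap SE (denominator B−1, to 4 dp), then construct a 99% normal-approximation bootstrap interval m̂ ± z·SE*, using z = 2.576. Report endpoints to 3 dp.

(225.929, 317.011)

Mean of replicates = 266.7056; sum of squared deviations = 2500.4014; SE* = √(2500.4014/8) = 17.6791
Margin = 2.576 × 17.6791 = 45.5414
Interval: 271.47 ± 45.5414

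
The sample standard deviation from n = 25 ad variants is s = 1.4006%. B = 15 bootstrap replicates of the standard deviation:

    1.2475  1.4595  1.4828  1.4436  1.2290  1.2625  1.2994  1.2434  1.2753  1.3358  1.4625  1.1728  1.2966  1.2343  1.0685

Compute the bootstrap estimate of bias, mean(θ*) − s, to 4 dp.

mean(θ*) = (1.2475 + 1.4595 + 1.4828 + 1.4436 + 1.2290 + 1.2625 + 1.2994 + 1.2434 + 1.2753 + 1.3358 + 1.4625 + 1.1728 + 1.2966 + 1.2343 + 1.0685) / 15 = 1.30090
bias = 1.30090 − 1.4006

bias = −0.0997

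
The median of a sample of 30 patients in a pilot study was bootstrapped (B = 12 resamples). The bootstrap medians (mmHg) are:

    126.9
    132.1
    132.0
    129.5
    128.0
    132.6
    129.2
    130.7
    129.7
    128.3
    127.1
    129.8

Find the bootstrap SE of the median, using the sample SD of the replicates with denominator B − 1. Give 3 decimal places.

Bootstrap SE is the standard deviation of the 12 replicate medians.
Mean of replicates: (126.9 + 132.1 + 132.0 + 129.5 + 128.0 + 132.6 + 129.2 + 130.7 + 129.7 + 128.3 + 127.1 + 129.8) / 12 = 1555.9000 / 12 = 129.6583
Sum of squared deviations: (−2.7583)² + (+2.4417)² + (+2.3417)² + (−0.1583)² + (−1.6583)² + (+2.9417)² + (−0.4583)² + (+1.0417)² + (+0.0417)² + (−1.3583)² + (−2.5583)² + (+0.1417)² = 40.1892
Variance = 40.1892 / 11 = 3.6536
SE* = √3.6536

SE* = 1.911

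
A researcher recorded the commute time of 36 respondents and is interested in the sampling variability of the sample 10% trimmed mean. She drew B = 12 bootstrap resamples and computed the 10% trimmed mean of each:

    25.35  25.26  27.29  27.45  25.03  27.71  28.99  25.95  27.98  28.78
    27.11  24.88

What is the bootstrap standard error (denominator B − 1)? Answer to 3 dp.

Bootstrap SE is the standard deviation of the 12 replicate 10% trimmed means.
Mean of replicates: (25.35 + 25.26 + 27.29 + 27.45 + 25.03 + 27.71 + 28.99 + 25.95 + 27.98 + 28.78 + 27.11 + 24.88) / 12 = 321.7800 / 12 = 26.8150
Sum of squared deviations: (−1.4650)² + (−1.5550)² + (+0.4750)² + (+0.6350)² + (−1.7850)² + (+0.8950)² + (+2.1750)² + (−0.8650)² + (+1.1650)² + (+1.9650)² + (+0.2950)² + (−1.9350)² = 23.7089
Variance = 23.7089 / 11 = 2.1554
SE* = √2.1554

SE* = 1.468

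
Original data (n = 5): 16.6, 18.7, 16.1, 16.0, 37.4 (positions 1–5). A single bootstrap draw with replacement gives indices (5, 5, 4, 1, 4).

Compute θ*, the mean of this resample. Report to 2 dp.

Resample values: 37.4, 37.4, 16.0, 16.6, 16.0.
Mean = (37.4 + 37.4 + 16.0 + 16.6 + 16.0) / 5 = 123.40 / 5 = 24.68

θ* = 24.68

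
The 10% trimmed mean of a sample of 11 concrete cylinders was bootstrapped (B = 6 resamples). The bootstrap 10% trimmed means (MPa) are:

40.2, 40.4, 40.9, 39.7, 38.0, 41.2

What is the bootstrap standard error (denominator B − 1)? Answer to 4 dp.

Bootstrap SE is the standard deviation of the 6 replicate 10% trimmed means.
Mean of replicates: (40.2 + 40.4 + 40.9 + 39.7 + 38.0 + 41.2) / 6 = 240.40000 / 6 = 40.06667
Sum of squared deviations: (+0.13333)² + (+0.33333)² + (+0.83333)² + (−0.36667)² + (−2.06667)² + (+1.13333)² = 6.51333
Variance = 6.51333 / 5 = 1.30267
SE* = √1.30267

SE* = 1.1413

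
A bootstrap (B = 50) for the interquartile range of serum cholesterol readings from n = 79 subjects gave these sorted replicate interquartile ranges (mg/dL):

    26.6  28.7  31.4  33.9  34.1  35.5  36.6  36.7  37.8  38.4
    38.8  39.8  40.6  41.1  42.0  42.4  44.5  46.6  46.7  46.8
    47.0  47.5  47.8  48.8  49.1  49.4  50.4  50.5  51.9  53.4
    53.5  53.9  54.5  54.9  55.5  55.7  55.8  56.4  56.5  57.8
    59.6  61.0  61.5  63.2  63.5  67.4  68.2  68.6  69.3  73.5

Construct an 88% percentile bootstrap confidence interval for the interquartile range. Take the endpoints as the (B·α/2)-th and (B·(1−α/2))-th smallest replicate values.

(31.4, 68.2)

α = 0.12; lower rank = 50 × 0.060 = 3; upper rank = 50 × 0.940 = 47.
The 3rd smallest replicate is 31.4; the 47th is 68.2.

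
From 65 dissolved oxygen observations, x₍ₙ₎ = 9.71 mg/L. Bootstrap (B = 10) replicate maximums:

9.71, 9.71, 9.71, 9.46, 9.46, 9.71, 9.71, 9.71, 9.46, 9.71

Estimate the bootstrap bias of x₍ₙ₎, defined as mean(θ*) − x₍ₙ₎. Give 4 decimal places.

bias = −0.0750

mean(θ*) = (9.71 + 9.71 + 9.71 + 9.46 + 9.46 + 9.71 + 9.71 + 9.71 + 9.46 + 9.71) / 10 = 9.63500
bias = 9.63500 − 9.71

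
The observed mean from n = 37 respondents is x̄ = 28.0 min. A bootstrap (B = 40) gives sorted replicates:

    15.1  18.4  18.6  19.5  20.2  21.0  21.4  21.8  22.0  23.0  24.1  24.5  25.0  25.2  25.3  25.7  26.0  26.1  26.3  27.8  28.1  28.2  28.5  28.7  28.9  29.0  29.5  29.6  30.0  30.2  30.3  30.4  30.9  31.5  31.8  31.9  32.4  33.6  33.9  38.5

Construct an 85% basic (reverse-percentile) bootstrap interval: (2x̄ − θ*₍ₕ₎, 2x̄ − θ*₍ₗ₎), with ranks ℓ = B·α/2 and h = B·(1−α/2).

(23.6, 37.4)

Percentile endpoints at ranks 3 and 37: θ*₍3₎ = 18.6, θ*₍37₎ = 32.4.
Basic interval reflects these around x̄:
  lower = 2 × 28.0 − 32.4 = 23.6
  upper = 2 × 28.0 − 18.6 = 37.4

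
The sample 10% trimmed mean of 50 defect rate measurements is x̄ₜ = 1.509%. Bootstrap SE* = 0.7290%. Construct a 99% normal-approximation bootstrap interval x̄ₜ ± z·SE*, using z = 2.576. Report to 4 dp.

Margin = 2.576 × 0.7290 = 1.87790
Interval: 1.509 ± 1.87790

(-0.3689, 3.3869)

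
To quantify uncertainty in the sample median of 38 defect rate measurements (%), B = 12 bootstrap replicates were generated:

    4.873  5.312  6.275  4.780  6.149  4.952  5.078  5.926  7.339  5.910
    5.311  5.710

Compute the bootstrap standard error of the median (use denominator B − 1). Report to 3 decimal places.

SE* = 0.741

Bootstrap SE is the standard deviation of the 12 replicate medians.
Mean of replicates: (4.873 + 5.312 + 6.275 + 4.780 + 6.149 + 4.952 + 5.078 + 5.926 + 7.339 + 5.910 + 5.311 + 5.710) / 12 = 67.6150 / 12 = 5.6346
Sum of squared deviations: (−0.7616)² + (−0.3226)² + (+0.6404)² + (−0.8546)² + (+0.5144)² + (−0.6826)² + (−0.5566)² + (+0.2914)² + (+1.7044)² + (+0.2754)² + (−0.3236)² + (+0.0754)² = 6.0411
Variance = 6.0411 / 11 = 0.5492
SE* = √0.5492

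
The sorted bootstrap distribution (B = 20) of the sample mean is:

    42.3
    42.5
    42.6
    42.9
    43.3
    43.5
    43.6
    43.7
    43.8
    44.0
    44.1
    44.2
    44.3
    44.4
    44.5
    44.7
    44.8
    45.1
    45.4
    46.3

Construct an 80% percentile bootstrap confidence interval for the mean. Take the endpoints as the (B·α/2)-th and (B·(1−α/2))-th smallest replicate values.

α = 0.20; lower rank = 20 × 0.100 = 2; upper rank = 20 × 0.900 = 18.
The 2nd smallest replicate is 42.5; the 18th is 45.1.

(42.5, 45.1)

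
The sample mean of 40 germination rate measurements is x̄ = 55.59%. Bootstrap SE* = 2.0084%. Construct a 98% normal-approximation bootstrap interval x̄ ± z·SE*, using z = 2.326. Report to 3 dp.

(50.918, 60.262)

Margin = 2.326 × 2.0084 = 4.6715
Interval: 55.59 ± 4.6715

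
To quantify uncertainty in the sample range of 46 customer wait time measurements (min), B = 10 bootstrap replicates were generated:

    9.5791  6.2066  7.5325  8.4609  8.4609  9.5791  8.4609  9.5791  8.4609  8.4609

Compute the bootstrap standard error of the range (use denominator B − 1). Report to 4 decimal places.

SE* = 1.0377

Bootstrap SE is the standard deviation of the 10 replicate ranges.
Mean of replicates: (9.5791 + 6.2066 + 7.5325 + 8.4609 + 8.4609 + 9.5791 + 8.4609 + 9.5791 + 8.4609 + 8.4609) / 10 = 84.78090 / 10 = 8.47809
Sum of squared deviations: (+1.10101)² + (−2.27149)² + (−0.94559)² + (−0.01719)² + (−0.01719)² + (+1.10101)² + (−0.01719)² + (+1.10101)² + (−0.01719)² + (−0.01719)² = 9.69195
Variance = 9.69195 / 9 = 1.07688
SE* = √1.07688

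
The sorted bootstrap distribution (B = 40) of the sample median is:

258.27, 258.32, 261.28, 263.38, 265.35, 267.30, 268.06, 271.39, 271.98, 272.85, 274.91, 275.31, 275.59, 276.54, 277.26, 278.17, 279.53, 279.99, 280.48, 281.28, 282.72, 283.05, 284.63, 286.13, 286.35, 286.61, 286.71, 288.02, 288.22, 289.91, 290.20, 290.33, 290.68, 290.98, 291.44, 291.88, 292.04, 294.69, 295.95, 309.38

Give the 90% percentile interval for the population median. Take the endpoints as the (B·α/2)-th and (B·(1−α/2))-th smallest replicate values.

α = 0.10; lower rank = 40 × 0.050 = 2; upper rank = 40 × 0.950 = 38.
The 2nd smallest replicate is 258.32; the 38th is 294.69.

(258.32, 294.69)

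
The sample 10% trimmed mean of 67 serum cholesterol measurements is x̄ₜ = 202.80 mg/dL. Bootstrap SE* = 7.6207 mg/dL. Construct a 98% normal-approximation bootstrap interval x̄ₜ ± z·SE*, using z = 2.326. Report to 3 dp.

(185.074, 220.526)

Margin = 2.326 × 7.6207 = 17.7257
Interval: 202.80 ± 17.7257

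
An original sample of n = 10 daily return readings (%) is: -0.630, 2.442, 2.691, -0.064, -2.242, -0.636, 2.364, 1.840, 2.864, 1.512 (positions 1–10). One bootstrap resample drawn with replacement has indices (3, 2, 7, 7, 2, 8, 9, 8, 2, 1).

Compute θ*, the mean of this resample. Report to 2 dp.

Resample values: 2.691, 2.442, 2.364, 2.364, 2.442, 1.840, 2.864, 1.840, 2.442, -0.630.
Mean = (2.691 + 2.442 + 2.364 + 2.364 + 2.442 + 1.840 + 2.864 + 1.840 + 2.442 + (-0.630)) / 10 = 20.6590 / 10 = 2.07

θ* = 2.07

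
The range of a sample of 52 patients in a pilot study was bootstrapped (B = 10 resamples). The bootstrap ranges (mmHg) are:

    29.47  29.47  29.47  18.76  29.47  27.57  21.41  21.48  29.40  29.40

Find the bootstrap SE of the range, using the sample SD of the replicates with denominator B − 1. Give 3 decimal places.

Bootstrap SE is the standard deviation of the 10 replicate ranges.
Mean of replicates: (29.47 + 29.47 + 29.47 + 18.76 + 29.47 + 27.57 + 21.41 + 21.48 + 29.40 + 29.40) / 10 = 265.9000 / 10 = 26.5900
Sum of squared deviations: (+2.8800)² + (+2.8800)² + (+2.8800)² + (−7.8300)² + (+2.8800)² + (+0.9800)² + (−5.1800)² + (−5.1100)² + (+2.8100)² + (+2.8100)² = 164.1836
Variance = 164.1836 / 9 = 18.2426
SE* = √18.2426

SE* = 4.271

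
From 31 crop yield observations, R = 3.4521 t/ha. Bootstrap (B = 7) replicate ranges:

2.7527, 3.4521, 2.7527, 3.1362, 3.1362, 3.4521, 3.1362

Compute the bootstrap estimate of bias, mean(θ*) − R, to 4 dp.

bias = −0.3352

mean(θ*) = (2.7527 + 3.4521 + 2.7527 + 3.1362 + 3.1362 + 3.4521 + 3.1362) / 7 = 3.11689
bias = 3.11689 − 3.4521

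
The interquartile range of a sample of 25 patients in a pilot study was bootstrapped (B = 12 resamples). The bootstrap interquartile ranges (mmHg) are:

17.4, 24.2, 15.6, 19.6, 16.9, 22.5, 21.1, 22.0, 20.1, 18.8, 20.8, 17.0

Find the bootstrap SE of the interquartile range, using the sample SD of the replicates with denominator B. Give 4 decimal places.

SE* = 2.4958

Bootstrap SE is the standard deviation of the 12 replicate interquartile ranges.
Mean of replicates: (17.4 + 24.2 + 15.6 + 19.6 + 16.9 + 22.5 + 21.1 + 22.0 + 20.1 + 18.8 + 20.8 + 17.0) / 12 = 236.00000 / 12 = 19.66667
Sum of squared deviations: (−2.26667)² + (+4.53333)² + (−4.06667)² + (−0.06667)² + (−2.76667)² + (+2.83333)² + (+1.43333)² + (+2.33333)² + (+0.43333)² + (−0.86667)² + (+1.13333)² + (−2.66667)² = 74.74667
Variance = 74.74667 / 12 = 6.22889
SE* = √6.22889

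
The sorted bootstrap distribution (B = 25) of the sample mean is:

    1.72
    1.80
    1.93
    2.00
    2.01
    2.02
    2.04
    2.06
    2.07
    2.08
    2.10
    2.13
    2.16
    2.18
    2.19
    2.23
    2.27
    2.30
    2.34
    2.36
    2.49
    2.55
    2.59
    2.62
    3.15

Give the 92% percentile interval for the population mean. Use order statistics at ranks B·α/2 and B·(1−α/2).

α = 0.08; lower rank = 25 × 0.040 = 1; upper rank = 25 × 0.960 = 24.
The 1st smallest replicate is 1.72; the 24th is 2.62.

(1.72, 2.62)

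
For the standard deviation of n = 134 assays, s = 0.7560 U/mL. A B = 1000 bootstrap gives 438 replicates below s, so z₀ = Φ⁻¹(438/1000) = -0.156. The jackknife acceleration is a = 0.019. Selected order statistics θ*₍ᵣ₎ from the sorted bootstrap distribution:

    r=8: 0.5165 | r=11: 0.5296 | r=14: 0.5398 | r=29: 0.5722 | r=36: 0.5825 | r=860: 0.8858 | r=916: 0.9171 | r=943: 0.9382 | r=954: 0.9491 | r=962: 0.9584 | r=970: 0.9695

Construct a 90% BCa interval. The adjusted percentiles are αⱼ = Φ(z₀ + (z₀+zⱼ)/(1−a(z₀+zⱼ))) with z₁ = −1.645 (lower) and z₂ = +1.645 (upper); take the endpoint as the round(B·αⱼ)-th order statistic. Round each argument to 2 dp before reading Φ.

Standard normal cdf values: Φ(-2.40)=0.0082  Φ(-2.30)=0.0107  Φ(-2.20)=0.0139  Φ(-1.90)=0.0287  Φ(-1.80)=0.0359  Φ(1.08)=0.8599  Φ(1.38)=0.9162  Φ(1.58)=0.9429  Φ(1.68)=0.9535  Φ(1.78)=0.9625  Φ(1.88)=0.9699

(0.5722, 0.9171)

Lower: z₀ + z₁ = -0.156 + (-1.645) = -1.801; 1 − a(z₀+z₁) = 1 − (0.019)(-1.801) = 1.0342; argument = -0.156 + (-1.801)/1.0342 = -1.8974 → -1.90.
α₁ = Φ(-1.90) = 0.0287; rank = round(1000 × 0.0287) = 29; θ*₍29₎ = 0.5722.
Upper: z₀ + z₂ = 1.489; 1 − a(z₀+z₂) = 0.9717; argument = 1.3764 → 1.38; α₂ = 0.9162; rank = 916; θ*₍916₎ = 0.9171.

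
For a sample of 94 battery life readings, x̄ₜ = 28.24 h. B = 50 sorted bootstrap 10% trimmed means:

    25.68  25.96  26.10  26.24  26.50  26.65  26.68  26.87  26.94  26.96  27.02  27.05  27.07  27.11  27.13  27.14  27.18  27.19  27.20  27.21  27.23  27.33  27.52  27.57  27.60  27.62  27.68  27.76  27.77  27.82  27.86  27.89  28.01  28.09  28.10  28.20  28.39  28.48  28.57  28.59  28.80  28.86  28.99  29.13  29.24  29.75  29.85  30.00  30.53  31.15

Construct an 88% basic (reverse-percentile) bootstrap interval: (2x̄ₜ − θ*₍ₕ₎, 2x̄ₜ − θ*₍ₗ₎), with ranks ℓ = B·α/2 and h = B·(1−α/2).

Percentile endpoints at ranks 3 and 47: θ*₍3₎ = 26.10, θ*₍47₎ = 29.85.
Basic interval reflects these around x̄ₜ:
  lower = 2 × 28.24 − 29.85 = 26.63
  upper = 2 × 28.24 − 26.10 = 30.38

(26.63, 30.38)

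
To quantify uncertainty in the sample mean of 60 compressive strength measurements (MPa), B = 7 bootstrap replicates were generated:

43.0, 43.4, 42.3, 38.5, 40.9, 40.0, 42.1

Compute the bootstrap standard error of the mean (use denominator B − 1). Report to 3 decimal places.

Bootstrap SE is the standard deviation of the 7 replicate means.
Mean of replicates: (43.0 + 43.4 + 42.3 + 38.5 + 40.9 + 40.0 + 42.1) / 7 = 290.2000 / 7 = 41.4571
Sum of squared deviations: (+1.5429)² + (+1.9429)² + (+0.8429)² + (−2.9571)² + (−0.5571)² + (−1.4571)² + (+0.6429)² = 18.4571
Variance = 18.4571 / 6 = 3.0762
SE* = √3.0762

SE* = 1.754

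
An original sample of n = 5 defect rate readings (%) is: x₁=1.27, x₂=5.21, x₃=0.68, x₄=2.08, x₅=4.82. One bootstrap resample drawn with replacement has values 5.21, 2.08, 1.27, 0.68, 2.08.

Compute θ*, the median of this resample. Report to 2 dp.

Sorted: 0.68, 1.27, 2.08, 2.08, 5.21
Median = middle value = 2.08

θ* = 2.08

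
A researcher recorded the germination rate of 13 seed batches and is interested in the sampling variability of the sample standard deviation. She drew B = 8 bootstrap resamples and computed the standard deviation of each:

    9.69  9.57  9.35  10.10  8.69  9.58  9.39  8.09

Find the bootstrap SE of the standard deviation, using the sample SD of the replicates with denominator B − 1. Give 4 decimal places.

SE* = 0.6313

Bootstrap SE is the standard deviation of the 8 replicate standard deviations.
Mean of replicates: (9.69 + 9.57 + 9.35 + 10.10 + 8.69 + 9.58 + 9.39 + 8.09) / 8 = 74.46000 / 8 = 9.30750
Sum of squared deviations: (+0.38250)² + (+0.26250)² + (+0.04250)² + (+0.79250)² + (−0.61750)² + (+0.27250)² + (+0.08250)² + (−1.21750)² = 2.78975
Variance = 2.78975 / 7 = 0.39854
SE* = √0.39854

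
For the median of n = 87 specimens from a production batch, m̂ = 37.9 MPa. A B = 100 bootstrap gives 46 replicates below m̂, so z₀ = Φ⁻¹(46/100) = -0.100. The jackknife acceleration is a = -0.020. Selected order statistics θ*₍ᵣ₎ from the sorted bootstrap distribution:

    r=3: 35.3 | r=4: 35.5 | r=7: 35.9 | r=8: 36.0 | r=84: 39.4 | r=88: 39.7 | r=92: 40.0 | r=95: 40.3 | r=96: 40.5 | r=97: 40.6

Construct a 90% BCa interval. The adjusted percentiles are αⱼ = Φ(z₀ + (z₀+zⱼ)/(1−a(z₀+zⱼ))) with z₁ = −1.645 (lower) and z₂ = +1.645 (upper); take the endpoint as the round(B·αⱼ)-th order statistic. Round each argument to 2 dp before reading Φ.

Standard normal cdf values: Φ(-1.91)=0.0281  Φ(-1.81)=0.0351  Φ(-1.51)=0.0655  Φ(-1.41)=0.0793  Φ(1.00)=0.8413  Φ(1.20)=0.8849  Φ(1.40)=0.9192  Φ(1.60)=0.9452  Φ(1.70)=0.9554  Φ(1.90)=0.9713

Lower: z₀ + z₁ = -0.100 + (-1.645) = -1.745; 1 − a(z₀+z₁) = 1 − (-0.020)(-1.745) = 0.9651; argument = -0.100 + (-1.745)/0.9651 = -1.9081 → -1.91.
α₁ = Φ(-1.91) = 0.0281; rank = round(100 × 0.0281) = 3; θ*₍3₎ = 35.3.
Upper: z₀ + z₂ = 1.545; 1 − a(z₀+z₂) = 1.0309; argument = 1.3987 → 1.40; α₂ = 0.9192; rank = 92; θ*₍92₎ = 40.0.

(35.3, 40.0)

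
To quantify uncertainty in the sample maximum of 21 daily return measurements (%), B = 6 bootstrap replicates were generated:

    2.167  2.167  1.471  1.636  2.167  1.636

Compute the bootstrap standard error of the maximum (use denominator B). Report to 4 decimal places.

Bootstrap SE is the standard deviation of the 6 replicate maximums.
Mean of replicates: (2.167 + 2.167 + 1.471 + 1.636 + 2.167 + 1.636) / 6 = 11.24400 / 6 = 1.87400
Sum of squared deviations: (+0.29300)² + (+0.29300)² + (−0.40300)² + (−0.23800)² + (+0.29300)² + (−0.23800)² = 0.53324
Variance = 0.53324 / 6 = 0.08887
SE* = √0.08887

SE* = 0.2981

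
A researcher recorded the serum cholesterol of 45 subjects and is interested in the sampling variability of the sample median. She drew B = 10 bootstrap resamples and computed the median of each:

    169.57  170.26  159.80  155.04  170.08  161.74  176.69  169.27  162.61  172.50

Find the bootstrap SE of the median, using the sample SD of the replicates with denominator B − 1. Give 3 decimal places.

Bootstrap SE is the standard deviation of the 10 replicate medians.
Mean of replicates: (169.57 + 170.26 + 159.80 + 155.04 + 170.08 + 161.74 + 176.69 + 169.27 + 162.61 + 172.50) / 10 = 1667.5600 / 10 = 166.7560
Sum of squared deviations: (+2.8140)² + (+3.5040)² + (−6.9560)² + (−11.7160)² + (+3.3240)² + (−5.0160)² + (+9.9340)² + (+2.5140)² + (−4.1460)² + (+5.7440)² = 397.2438
Variance = 397.2438 / 9 = 44.1382
SE* = √44.1382

SE* = 6.644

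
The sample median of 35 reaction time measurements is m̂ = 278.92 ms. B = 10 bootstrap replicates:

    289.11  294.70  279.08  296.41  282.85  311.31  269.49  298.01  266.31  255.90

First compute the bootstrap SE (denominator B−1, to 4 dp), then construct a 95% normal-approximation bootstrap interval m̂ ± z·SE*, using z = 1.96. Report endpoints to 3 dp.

(245.771, 312.069)

Mean of replicates = 284.3170; sum of squared deviations = 2574.3366; SE* = √(2574.3366/9) = 16.9126
Margin = 1.96 × 16.9126 = 33.1487
Interval: 278.92 ± 33.1487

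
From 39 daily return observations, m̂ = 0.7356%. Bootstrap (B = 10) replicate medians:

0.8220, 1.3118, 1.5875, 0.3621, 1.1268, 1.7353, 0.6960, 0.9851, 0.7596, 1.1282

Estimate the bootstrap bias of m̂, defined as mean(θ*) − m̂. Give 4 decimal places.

bias = +0.3158

mean(θ*) = (0.8220 + 1.3118 + 1.5875 + 0.3621 + 1.1268 + 1.7353 + 0.6960 + 0.9851 + 0.7596 + 1.1282) / 10 = 1.05144
bias = 1.05144 − 0.7356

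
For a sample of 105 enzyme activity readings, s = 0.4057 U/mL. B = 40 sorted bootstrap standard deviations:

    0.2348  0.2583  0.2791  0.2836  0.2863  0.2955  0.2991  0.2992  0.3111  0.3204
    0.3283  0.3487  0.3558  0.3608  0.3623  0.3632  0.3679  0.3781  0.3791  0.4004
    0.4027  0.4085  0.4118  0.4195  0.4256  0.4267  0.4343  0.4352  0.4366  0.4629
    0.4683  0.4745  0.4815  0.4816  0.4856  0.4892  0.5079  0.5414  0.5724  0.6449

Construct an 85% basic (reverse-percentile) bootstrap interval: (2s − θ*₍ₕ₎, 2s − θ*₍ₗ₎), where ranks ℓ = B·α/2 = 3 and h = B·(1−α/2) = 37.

(0.3035, 0.5323)

Percentile endpoints at ranks 3 and 37: θ*₍3₎ = 0.2791, θ*₍37₎ = 0.5079.
Basic interval reflects these around s:
  lower = 2 × 0.4057 − 0.5079 = 0.3035
  upper = 2 × 0.4057 − 0.2791 = 0.5323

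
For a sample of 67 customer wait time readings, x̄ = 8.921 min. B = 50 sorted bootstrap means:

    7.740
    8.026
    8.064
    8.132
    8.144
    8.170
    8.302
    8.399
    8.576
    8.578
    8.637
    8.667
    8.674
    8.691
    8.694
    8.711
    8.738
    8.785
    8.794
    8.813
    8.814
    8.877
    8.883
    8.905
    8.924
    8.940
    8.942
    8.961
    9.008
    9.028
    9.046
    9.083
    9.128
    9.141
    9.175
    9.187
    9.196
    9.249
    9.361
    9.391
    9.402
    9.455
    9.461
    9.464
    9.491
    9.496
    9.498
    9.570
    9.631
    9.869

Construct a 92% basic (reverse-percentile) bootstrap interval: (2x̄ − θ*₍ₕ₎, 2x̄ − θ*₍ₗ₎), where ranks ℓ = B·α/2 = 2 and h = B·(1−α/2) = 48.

Percentile endpoints at ranks 2 and 48: θ*₍2₎ = 8.026, θ*₍48₎ = 9.570.
Basic interval reflects these around x̄:
  lower = 2 × 8.921 − 9.570 = 8.272
  upper = 2 × 8.921 − 8.026 = 9.816

(8.272, 9.816)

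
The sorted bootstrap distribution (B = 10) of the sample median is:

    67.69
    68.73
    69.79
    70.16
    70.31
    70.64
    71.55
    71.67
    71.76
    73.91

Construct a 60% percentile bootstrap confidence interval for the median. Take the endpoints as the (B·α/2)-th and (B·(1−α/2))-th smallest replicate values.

(68.73, 71.67)

α = 0.40; lower rank = 10 × 0.200 = 2; upper rank = 10 × 0.800 = 8.
The 2nd smallest replicate is 68.73; the 8th is 71.67.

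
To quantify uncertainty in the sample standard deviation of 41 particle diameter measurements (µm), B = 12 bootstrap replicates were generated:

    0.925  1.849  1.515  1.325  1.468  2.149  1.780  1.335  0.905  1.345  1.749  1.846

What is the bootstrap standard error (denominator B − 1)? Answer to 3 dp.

SE* = 0.378

Bootstrap SE is the standard deviation of the 12 replicate standard deviations.
Mean of replicates: (0.925 + 1.849 + 1.515 + 1.325 + 1.468 + 2.149 + 1.780 + 1.335 + 0.905 + 1.345 + 1.749 + 1.846) / 12 = 18.19100 / 12 = 1.51592
Sum of squared deviations: (−0.59092)² + (+0.33308)² + (−0.00092)² + (−0.19092)² + (−0.04792)² + (+0.63308)² + (+0.26408)² + (−0.18092)² + (−0.61092)² + (−0.17092)² + (+0.23308)² + (+0.33008)² = 1.56785
Variance = 1.56785 / 11 = 0.14253
SE* = √0.14253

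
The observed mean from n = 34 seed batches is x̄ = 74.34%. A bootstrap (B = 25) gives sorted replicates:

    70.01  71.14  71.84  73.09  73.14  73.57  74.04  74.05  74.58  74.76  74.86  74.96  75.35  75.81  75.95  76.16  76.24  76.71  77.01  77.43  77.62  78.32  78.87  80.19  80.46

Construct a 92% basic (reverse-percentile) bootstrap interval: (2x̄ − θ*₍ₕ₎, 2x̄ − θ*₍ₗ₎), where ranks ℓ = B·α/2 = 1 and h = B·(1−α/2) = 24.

(68.49, 78.67)

Percentile endpoints at ranks 1 and 24: θ*₍1₎ = 70.01, θ*₍24₎ = 80.19.
Basic interval reflects these around x̄:
  lower = 2 × 74.34 − 80.19 = 68.49
  upper = 2 × 74.34 − 70.01 = 78.67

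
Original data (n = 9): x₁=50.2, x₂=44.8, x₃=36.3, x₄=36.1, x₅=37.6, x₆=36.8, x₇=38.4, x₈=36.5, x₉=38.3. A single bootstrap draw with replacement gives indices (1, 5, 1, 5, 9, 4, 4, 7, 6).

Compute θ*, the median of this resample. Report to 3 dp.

Resample values: 50.2, 37.6, 50.2, 37.6, 38.3, 36.1, 36.1, 38.4, 36.8.
Sorted: 36.1, 36.1, 36.8, 37.6, 37.6, 38.3, 38.4, 50.2, 50.2
Median = middle value = 37.600

θ* = 37.600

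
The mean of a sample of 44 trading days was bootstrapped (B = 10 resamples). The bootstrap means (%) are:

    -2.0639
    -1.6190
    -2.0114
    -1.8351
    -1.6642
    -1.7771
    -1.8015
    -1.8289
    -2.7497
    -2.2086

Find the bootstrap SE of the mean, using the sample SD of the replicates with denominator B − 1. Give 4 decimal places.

Bootstrap SE is the standard deviation of the 10 replicate means.
Mean of replicates: ((-2.0639) + (-1.6190) + (-2.0114) + (-1.8351) + (-1.6642) + (-1.7771) + (-1.8015) + (-1.8289) + (-2.7497) + (-2.2086)) / 10 = -19.55940 / 10 = -1.95594
Sum of squared deviations: (−0.10796)² + (+0.33694)² + (−0.05546)² + (+0.12084)² + (+0.29174)² + (+0.17884)² + (+0.15444)² + (+0.12704)² + (−0.79376)² + (−0.25266)² = 0.99384
Variance = 0.99384 / 9 = 0.11043
SE* = √0.11043

SE* = 0.3323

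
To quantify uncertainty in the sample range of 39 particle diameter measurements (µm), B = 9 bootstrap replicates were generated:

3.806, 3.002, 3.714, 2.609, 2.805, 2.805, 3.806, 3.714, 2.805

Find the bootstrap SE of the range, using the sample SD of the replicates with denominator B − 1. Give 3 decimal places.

Bootstrap SE is the standard deviation of the 9 replicate ranges.
Mean of replicates: (3.806 + 3.002 + 3.714 + 2.609 + 2.805 + 2.805 + 3.806 + 3.714 + 2.805) / 9 = 29.0660 / 9 = 3.2296
Sum of squared deviations: (+0.5764)² + (−0.2276)² + (+0.4844)² + (−0.6206)² + (−0.4246)² + (−0.4246)² + (+0.5764)² + (+0.4844)² + (−0.4246)² = 2.1116
Variance = 2.1116 / 8 = 0.2639
SE* = √0.2639

SE* = 0.514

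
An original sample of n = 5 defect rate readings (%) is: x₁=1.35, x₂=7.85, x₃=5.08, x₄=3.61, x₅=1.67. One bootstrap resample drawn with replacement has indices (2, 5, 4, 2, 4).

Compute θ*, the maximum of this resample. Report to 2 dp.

θ* = 7.85

Resample values: 7.85, 1.67, 3.61, 7.85, 3.61.
Maximum = 7.85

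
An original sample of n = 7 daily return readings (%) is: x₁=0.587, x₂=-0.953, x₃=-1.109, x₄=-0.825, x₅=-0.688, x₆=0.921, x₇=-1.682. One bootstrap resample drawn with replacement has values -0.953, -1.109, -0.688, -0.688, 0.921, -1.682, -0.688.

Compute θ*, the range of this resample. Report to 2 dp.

Range = 0.921 − -1.682 = 2.60

θ* = 2.60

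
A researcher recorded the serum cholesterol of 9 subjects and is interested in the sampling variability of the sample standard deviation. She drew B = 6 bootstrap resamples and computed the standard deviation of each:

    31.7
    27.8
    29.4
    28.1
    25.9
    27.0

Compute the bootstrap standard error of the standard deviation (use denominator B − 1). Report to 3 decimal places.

SE* = 2.025

Bootstrap SE is the standard deviation of the 6 replicate standard deviations.
Mean of replicates: (31.7 + 27.8 + 29.4 + 28.1 + 25.9 + 27.0) / 6 = 169.9000 / 6 = 28.3167
Sum of squared deviations: (+3.3833)² + (−0.5167)² + (+1.0833)² + (−0.2167)² + (−2.4167)² + (−1.3167)² = 20.5083
Variance = 20.5083 / 5 = 4.1017
SE* = √4.1017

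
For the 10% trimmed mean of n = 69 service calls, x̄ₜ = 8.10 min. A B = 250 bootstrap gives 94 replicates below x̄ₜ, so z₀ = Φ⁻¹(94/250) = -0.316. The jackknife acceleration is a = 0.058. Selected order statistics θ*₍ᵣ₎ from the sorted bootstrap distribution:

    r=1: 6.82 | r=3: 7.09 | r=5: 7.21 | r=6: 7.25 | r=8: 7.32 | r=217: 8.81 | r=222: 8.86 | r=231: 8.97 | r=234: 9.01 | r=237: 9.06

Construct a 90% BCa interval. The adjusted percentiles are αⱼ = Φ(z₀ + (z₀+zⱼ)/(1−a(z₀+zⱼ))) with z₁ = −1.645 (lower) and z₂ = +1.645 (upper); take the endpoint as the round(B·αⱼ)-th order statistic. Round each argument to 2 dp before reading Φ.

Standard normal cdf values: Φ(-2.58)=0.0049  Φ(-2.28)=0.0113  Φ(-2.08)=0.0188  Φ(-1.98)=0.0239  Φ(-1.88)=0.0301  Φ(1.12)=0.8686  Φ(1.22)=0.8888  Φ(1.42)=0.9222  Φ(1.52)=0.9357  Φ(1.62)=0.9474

(7.21, 8.81)

Lower: z₀ + z₁ = -0.316 + (-1.645) = -1.961; 1 − a(z₀+z₁) = 1 − (0.058)(-1.961) = 1.1137; argument = -0.316 + (-1.961)/1.1137 = -2.0767 → -2.08.
α₁ = Φ(-2.08) = 0.0188; rank = round(250 × 0.0188) = 5; θ*₍5₎ = 7.21.
Upper: z₀ + z₂ = 1.329; 1 − a(z₀+z₂) = 0.9229; argument = 1.1240 → 1.12; α₂ = 0.8686; rank = 217; θ*₍217₎ = 8.81.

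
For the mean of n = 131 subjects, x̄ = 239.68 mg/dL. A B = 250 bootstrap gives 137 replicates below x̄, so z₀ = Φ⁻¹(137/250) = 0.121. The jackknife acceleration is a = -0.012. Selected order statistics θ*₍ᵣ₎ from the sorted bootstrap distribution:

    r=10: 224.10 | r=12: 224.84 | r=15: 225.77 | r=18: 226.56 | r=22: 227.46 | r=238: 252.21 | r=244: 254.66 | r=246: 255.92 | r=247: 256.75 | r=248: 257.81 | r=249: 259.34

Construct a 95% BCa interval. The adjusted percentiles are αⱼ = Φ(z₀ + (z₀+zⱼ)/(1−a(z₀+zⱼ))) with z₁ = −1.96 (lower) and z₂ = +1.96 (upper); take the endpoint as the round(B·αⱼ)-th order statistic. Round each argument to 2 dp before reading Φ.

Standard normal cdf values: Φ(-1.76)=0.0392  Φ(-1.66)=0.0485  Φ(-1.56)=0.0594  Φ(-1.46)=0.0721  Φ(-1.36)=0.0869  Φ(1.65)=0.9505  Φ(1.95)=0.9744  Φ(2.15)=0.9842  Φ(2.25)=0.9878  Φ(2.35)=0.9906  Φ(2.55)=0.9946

Lower: z₀ + z₁ = 0.121 + (-1.960) = -1.839; 1 − a(z₀+z₁) = 1 − (-0.012)(-1.839) = 0.9779; argument = 0.121 + (-1.839)/0.9779 = -1.7595 → -1.76.
α₁ = Φ(-1.76) = 0.0392; rank = round(250 × 0.0392) = 10; θ*₍10₎ = 224.10.
Upper: z₀ + z₂ = 2.081; 1 − a(z₀+z₂) = 1.0250; argument = 2.1513 → 2.15; α₂ = 0.9842; rank = 246; θ*₍246₎ = 255.92.

(224.10, 255.92)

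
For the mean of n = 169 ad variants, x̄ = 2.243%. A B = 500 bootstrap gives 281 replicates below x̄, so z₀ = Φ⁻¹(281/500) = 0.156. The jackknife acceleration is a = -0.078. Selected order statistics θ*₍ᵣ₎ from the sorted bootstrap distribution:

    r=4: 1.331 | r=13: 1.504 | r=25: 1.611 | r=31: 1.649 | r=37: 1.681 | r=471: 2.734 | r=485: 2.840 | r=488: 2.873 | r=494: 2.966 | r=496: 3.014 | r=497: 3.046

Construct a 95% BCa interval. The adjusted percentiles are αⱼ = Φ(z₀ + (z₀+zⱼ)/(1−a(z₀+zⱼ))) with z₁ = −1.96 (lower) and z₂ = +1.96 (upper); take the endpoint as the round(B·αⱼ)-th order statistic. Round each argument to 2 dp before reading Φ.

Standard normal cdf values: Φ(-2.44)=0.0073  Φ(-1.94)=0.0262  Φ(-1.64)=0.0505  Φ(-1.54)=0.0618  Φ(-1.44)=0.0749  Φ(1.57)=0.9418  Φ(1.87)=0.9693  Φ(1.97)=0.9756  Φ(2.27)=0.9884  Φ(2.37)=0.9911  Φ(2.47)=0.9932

(1.504, 2.873)

Lower: z₀ + z₁ = 0.156 + (-1.960) = -1.804; 1 − a(z₀+z₁) = 1 − (-0.078)(-1.804) = 0.8593; argument = 0.156 + (-1.804)/0.8593 = -1.9434 → -1.94.
α₁ = Φ(-1.94) = 0.0262; rank = round(500 × 0.0262) = 13; θ*₍13₎ = 1.504.
Upper: z₀ + z₂ = 2.116; 1 − a(z₀+z₂) = 1.1650; argument = 1.9722 → 1.97; α₂ = 0.9756; rank = 488; θ*₍488₎ = 2.873.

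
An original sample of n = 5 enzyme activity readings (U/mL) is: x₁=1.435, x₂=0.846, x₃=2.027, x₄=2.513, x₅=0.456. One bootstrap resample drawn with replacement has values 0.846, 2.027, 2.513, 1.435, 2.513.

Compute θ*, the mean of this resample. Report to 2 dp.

θ* = 1.87

Mean = (0.846 + 2.027 + 2.513 + 1.435 + 2.513) / 5 = 9.3340 / 5 = 1.87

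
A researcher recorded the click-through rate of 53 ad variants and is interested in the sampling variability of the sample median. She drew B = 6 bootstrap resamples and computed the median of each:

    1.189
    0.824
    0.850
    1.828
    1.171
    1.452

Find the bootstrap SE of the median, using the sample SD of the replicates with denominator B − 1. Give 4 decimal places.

Bootstrap SE is the standard deviation of the 6 replicate medians.
Mean of replicates: (1.189 + 0.824 + 0.850 + 1.828 + 1.171 + 1.452) / 6 = 7.31400 / 6 = 1.21900
Sum of squared deviations: (−0.03000)² + (−0.39500)² + (−0.36900)² + (+0.60900)² + (−0.04800)² + (+0.23300)² = 0.72056
Variance = 0.72056 / 5 = 0.14411
SE* = √0.14411

SE* = 0.3796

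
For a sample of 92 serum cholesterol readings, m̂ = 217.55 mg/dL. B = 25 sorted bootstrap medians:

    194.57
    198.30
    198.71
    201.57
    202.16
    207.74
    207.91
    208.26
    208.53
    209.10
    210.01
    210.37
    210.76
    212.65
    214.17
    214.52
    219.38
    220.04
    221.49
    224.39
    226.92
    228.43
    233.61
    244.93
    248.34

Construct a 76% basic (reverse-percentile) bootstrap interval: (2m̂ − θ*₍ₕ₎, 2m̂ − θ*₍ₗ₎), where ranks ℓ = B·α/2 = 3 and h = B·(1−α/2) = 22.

(206.67, 236.39)

Percentile endpoints at ranks 3 and 22: θ*₍3₎ = 198.71, θ*₍22₎ = 228.43.
Basic interval reflects these around m̂:
  lower = 2 × 217.55 − 228.43 = 206.67
  upper = 2 × 217.55 − 198.71 = 236.39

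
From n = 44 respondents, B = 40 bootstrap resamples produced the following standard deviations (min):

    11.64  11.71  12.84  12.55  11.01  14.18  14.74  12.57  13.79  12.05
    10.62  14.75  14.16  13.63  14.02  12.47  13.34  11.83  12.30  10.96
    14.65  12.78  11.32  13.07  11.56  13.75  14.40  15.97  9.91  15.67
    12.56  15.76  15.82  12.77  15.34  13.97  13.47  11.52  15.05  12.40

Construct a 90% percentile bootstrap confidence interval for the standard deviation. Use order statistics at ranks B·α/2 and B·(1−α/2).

(10.62, 15.76)

Sorted replicates: 9.91, 10.62, 10.96, 11.01, 11.32, 11.52, 11.56, 11.64, 11.71, 11.83, 12.05, 12.30, 12.40, 12.47, 12.55, 12.56, 12.57, 12.77, 12.78, 12.84, 13.07, 13.34, 13.47, 13.63, 13.75, 13.79, 13.97, 14.02, 14.16, 14.18, 14.40, 14.65, 14.74, 14.75, 15.05, 15.34, 15.67, 15.76, 15.82, 15.97
α = 0.10; lower rank = 40 × 0.050 = 2; upper rank = 40 × 0.950 = 38.
The 2nd smallest replicate is 10.62; the 38th is 15.76.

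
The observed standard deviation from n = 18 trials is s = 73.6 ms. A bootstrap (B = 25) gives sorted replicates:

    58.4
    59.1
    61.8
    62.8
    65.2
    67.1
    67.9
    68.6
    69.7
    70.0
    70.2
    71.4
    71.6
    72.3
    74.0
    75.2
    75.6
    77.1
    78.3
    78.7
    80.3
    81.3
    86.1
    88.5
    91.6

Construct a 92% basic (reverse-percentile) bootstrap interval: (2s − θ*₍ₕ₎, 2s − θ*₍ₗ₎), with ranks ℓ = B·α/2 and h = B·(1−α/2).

(58.7, 88.8)

Percentile endpoints at ranks 1 and 24: θ*₍1₎ = 58.4, θ*₍24₎ = 88.5.
Basic interval reflects these around s:
  lower = 2 × 73.6 − 88.5 = 58.7
  upper = 2 × 73.6 − 58.4 = 88.8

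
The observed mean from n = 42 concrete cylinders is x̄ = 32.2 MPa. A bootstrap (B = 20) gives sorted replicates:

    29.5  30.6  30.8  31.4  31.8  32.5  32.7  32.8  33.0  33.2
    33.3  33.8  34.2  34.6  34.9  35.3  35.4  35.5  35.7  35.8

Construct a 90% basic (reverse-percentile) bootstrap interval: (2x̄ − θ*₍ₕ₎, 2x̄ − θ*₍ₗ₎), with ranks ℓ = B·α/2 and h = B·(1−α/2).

Percentile endpoints at ranks 1 and 19: θ*₍1₎ = 29.5, θ*₍19₎ = 35.7.
Basic interval reflects these around x̄:
  lower = 2 × 32.2 − 35.7 = 28.7
  upper = 2 × 32.2 − 29.5 = 34.9

(28.7, 34.9)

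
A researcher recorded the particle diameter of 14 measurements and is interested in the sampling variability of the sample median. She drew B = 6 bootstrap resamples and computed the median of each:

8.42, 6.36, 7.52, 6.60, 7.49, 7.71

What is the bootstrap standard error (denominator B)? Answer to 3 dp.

Bootstrap SE is the standard deviation of the 6 replicate medians.
Mean of replicates: (8.42 + 6.36 + 7.52 + 6.60 + 7.49 + 7.71) / 6 = 44.1000 / 6 = 7.3500
Sum of squared deviations: (+1.0700)² + (−0.9900)² + (+0.1700)² + (−0.7500)² + (+0.1400)² + (+0.3600)² = 2.8656
Variance = 2.8656 / 6 = 0.4776
SE* = √0.4776

SE* = 0.691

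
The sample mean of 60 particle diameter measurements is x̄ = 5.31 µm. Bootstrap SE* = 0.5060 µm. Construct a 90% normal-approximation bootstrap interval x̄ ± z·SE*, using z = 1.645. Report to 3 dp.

(4.478, 6.142)

Margin = 1.645 × 0.5060 = 0.8324
Interval: 5.31 ± 0.8324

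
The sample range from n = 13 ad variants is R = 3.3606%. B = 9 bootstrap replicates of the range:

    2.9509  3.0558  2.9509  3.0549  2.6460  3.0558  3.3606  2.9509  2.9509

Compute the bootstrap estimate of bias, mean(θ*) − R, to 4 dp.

bias = −0.3632

mean(θ*) = (2.9509 + 3.0558 + 2.9509 + 3.0549 + 2.6460 + 3.0558 + 3.3606 + 2.9509 + 2.9509) / 9 = 2.99741
bias = 2.99741 − 3.3606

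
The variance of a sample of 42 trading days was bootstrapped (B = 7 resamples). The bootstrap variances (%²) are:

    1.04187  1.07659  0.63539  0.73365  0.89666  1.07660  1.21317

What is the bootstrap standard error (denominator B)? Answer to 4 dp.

Bootstrap SE is the standard deviation of the 7 replicate variances.
Mean of replicates: (1.04187 + 1.07659 + 0.63539 + 0.73365 + 0.89666 + 1.07660 + 1.21317) / 7 = 6.673930 / 7 = 0.953419
Sum of squared deviations: (+0.088451)² + (+0.123171)² + (−0.318029)² + (−0.219769)² + (−0.056759)² + (+0.123181)² + (+0.259751)² = 0.258301
Variance = 0.258301 / 7 = 0.036900
SE* = √0.036900

SE* = 0.1921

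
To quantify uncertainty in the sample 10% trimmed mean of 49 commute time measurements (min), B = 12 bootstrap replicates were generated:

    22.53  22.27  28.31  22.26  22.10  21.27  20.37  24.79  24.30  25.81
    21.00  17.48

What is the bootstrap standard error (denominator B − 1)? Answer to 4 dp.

Bootstrap SE is the standard deviation of the 12 replicate 10% trimmed means.
Mean of replicates: (22.53 + 22.27 + 28.31 + 22.26 + 22.10 + 21.27 + 20.37 + 24.79 + 24.30 + 25.81 + 21.00 + 17.48) / 12 = 272.49000 / 12 = 22.70750
Sum of squared deviations: (−0.17750)² + (−0.43750)² + (+5.60250)² + (−0.44750)² + (−0.60750)² + (−1.43750)² + (−2.33750)² + (+2.08250)² + (+1.59250)² + (+3.10250)² + (−1.70750)² + (−5.22750)² = 86.45122
Variance = 86.45122 / 11 = 7.85920
SE* = √7.85920

SE* = 2.8034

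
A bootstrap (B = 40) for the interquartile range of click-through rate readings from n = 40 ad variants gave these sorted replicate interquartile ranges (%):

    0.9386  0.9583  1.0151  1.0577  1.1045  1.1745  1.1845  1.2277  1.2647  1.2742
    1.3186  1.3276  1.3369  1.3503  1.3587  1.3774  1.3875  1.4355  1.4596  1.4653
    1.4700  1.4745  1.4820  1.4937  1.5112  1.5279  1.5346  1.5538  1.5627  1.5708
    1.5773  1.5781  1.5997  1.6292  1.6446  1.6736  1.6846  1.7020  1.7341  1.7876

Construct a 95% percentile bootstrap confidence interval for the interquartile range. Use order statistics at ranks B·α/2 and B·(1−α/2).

α = 0.05; lower rank = 40 × 0.025 = 1; upper rank = 40 × 0.975 = 39.
The 1st smallest replicate is 0.9386; the 39th is 1.7341.

(0.9386, 1.7341)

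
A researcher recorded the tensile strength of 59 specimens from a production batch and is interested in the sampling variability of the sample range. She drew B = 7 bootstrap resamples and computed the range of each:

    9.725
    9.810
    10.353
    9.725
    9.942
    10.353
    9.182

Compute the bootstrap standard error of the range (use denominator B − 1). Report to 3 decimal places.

Bootstrap SE is the standard deviation of the 7 replicate ranges.
Mean of replicates: (9.725 + 9.810 + 10.353 + 9.725 + 9.942 + 10.353 + 9.182) / 7 = 69.0900 / 7 = 9.8700
Sum of squared deviations: (−0.1450)² + (−0.0600)² + (+0.4830)² + (−0.1450)² + (+0.0720)² + (+0.4830)² + (−0.6880)² = 0.9908
Variance = 0.9908 / 6 = 0.1651
SE* = √0.1651

SE* = 0.406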